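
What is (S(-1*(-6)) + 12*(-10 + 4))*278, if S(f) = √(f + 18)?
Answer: -20016 + 556*√6 ≈ -18654.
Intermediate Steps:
S(f) = √(18 + f)
(S(-1*(-6)) + 12*(-10 + 4))*278 = (√(18 - 1*(-6)) + 12*(-10 + 4))*278 = (√(18 + 6) + 12*(-6))*278 = (√24 - 72)*278 = (2*√6 - 72)*278 = (-72 + 2*√6)*278 = -20016 + 556*√6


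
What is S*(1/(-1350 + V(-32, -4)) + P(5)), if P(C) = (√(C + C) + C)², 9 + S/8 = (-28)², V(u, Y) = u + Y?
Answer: 150377900/693 + 62000*√10 ≈ 4.1306e+5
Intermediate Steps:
V(u, Y) = Y + u
S = 6200 (S = -72 + 8*(-28)² = -72 + 8*784 = -72 + 6272 = 6200)
P(C) = (C + √2*√C)² (P(C) = (√(2*C) + C)² = (√2*√C + C)² = (C + √2*√C)²)
S*(1/(-1350 + V(-32, -4)) + P(5)) = 6200*(1/(-1350 + (-4 - 32)) + (5 + √2*√5)²) = 6200*(1/(-1350 - 36) + (5 + √10)²) = 6200*(1/(-1386) + (5 + √10)²) = 6200*(-1/1386 + (5 + √10)²) = -3100/693 + 6200*(5 + √10)²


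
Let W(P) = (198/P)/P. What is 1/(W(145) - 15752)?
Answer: -21025/331185602 ≈ -6.3484e-5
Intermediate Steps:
W(P) = 198/P²
1/(W(145) - 15752) = 1/(198/145² - 15752) = 1/(198*(1/21025) - 15752) = 1/(198/21025 - 15752) = 1/(-331185602/21025) = -21025/331185602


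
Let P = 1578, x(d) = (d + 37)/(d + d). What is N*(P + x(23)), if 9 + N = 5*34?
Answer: 254268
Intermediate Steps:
x(d) = (37 + d)/(2*d) (x(d) = (37 + d)/((2*d)) = (37 + d)*(1/(2*d)) = (37 + d)/(2*d))
N = 161 (N = -9 + 5*34 = -9 + 170 = 161)
N*(P + x(23)) = 161*(1578 + (1/2)*(37 + 23)/23) = 161*(1578 + (1/2)*(1/23)*60) = 161*(1578 + 30/23) = 161*(36324/23) = 254268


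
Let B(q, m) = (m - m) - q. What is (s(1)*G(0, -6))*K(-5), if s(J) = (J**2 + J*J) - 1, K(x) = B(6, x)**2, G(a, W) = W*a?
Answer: 0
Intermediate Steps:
B(q, m) = -q (B(q, m) = 0 - q = -q)
K(x) = 36 (K(x) = (-1*6)**2 = (-6)**2 = 36)
s(J) = -1 + 2*J**2 (s(J) = (J**2 + J**2) - 1 = 2*J**2 - 1 = -1 + 2*J**2)
(s(1)*G(0, -6))*K(-5) = ((-1 + 2*1**2)*(-6*0))*36 = ((-1 + 2*1)*0)*36 = ((-1 + 2)*0)*36 = (1*0)*36 = 0*36 = 0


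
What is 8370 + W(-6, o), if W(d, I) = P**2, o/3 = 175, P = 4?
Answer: 8386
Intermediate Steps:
o = 525 (o = 3*175 = 525)
W(d, I) = 16 (W(d, I) = 4**2 = 16)
8370 + W(-6, o) = 8370 + 16 = 8386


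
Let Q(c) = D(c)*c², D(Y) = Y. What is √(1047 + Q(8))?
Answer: √1559 ≈ 39.484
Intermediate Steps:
Q(c) = c³ (Q(c) = c*c² = c³)
√(1047 + Q(8)) = √(1047 + 8³) = √(1047 + 512) = √1559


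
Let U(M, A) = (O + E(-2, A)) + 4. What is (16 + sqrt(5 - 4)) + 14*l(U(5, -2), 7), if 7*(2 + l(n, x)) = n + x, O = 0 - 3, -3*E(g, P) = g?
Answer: 19/3 ≈ 6.3333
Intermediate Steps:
E(g, P) = -g/3
O = -3
U(M, A) = 5/3 (U(M, A) = (-3 - 1/3*(-2)) + 4 = (-3 + 2/3) + 4 = -7/3 + 4 = 5/3)
l(n, x) = -2 + n/7 + x/7 (l(n, x) = -2 + (n + x)/7 = -2 + (n/7 + x/7) = -2 + n/7 + x/7)
(16 + sqrt(5 - 4)) + 14*l(U(5, -2), 7) = (16 + sqrt(5 - 4)) + 14*(-2 + (1/7)*(5/3) + (1/7)*7) = (16 + sqrt(1)) + 14*(-2 + 5/21 + 1) = (16 + 1) + 14*(-16/21) = 17 - 32/3 = 19/3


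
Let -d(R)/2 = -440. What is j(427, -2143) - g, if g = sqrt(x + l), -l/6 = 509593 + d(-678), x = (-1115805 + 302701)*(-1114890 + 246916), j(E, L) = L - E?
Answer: -2570 - sqrt(705750068458) ≈ -8.4266e+5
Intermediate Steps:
d(R) = 880 (d(R) = -2*(-440) = 880)
x = 705753131296 (x = -813104*(-867974) = 705753131296)
l = -3062838 (l = -6*(509593 + 880) = -6*510473 = -3062838)
g = sqrt(705750068458) (g = sqrt(705753131296 - 3062838) = sqrt(705750068458) ≈ 8.4009e+5)
j(427, -2143) - g = (-2143 - 1*427) - sqrt(705750068458) = (-2143 - 427) - sqrt(705750068458) = -2570 - sqrt(705750068458)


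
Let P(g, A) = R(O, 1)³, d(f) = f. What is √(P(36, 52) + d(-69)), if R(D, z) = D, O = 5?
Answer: 2*√14 ≈ 7.4833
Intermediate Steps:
P(g, A) = 125 (P(g, A) = 5³ = 125)
√(P(36, 52) + d(-69)) = √(125 - 69) = √56 = 2*√14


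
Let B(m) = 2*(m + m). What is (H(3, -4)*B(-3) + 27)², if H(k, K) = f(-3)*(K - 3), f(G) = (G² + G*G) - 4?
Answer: 1447209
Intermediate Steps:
f(G) = -4 + 2*G² (f(G) = (G² + G²) - 4 = 2*G² - 4 = -4 + 2*G²)
H(k, K) = -42 + 14*K (H(k, K) = (-4 + 2*(-3)²)*(K - 3) = (-4 + 2*9)*(-3 + K) = (-4 + 18)*(-3 + K) = 14*(-3 + K) = -42 + 14*K)
B(m) = 4*m (B(m) = 2*(2*m) = 4*m)
(H(3, -4)*B(-3) + 27)² = ((-42 + 14*(-4))*(4*(-3)) + 27)² = ((-42 - 56)*(-12) + 27)² = (-98*(-12) + 27)² = (1176 + 27)² = 1203² = 1447209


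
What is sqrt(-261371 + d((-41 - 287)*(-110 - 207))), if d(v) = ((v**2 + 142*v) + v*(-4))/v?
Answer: 3*I*sqrt(17473) ≈ 396.56*I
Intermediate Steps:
d(v) = (v**2 + 138*v)/v (d(v) = ((v**2 + 142*v) - 4*v)/v = (v**2 + 138*v)/v)
sqrt(-261371 + d((-41 - 287)*(-110 - 207))) = sqrt(-261371 + (138 + (-41 - 287)*(-110 - 207))) = sqrt(-261371 + (138 - 328*(-317))) = sqrt(-261371 + (138 + 103976)) = sqrt(-261371 + 104114) = sqrt(-157257) = 3*I*sqrt(17473)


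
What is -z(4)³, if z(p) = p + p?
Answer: -512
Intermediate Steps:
z(p) = 2*p
-z(4)³ = -(2*4)³ = -1*8³ = -1*512 = -512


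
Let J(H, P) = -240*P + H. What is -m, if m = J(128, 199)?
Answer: 47632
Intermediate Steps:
J(H, P) = H - 240*P
m = -47632 (m = 128 - 240*199 = 128 - 47760 = -47632)
-m = -1*(-47632) = 47632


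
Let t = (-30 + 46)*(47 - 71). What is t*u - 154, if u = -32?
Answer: 12134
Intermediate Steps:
t = -384 (t = 16*(-24) = -384)
t*u - 154 = -384*(-32) - 154 = 12288 - 154 = 12134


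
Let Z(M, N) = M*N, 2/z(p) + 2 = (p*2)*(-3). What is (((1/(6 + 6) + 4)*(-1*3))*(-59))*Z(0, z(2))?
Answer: 0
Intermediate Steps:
z(p) = 2/(-2 - 6*p) (z(p) = 2/(-2 + (p*2)*(-3)) = 2/(-2 + (2*p)*(-3)) = 2/(-2 - 6*p))
(((1/(6 + 6) + 4)*(-1*3))*(-59))*Z(0, z(2)) = (((1/(6 + 6) + 4)*(-1*3))*(-59))*(0*(-1/(1 + 3*2))) = (((1/12 + 4)*(-3))*(-59))*(0*(-1/(1 + 6))) = (((1/12 + 4)*(-3))*(-59))*(0*(-1/7)) = (((49/12)*(-3))*(-59))*(0*(-1*1/7)) = (-49/4*(-59))*(0*(-1/7)) = (2891/4)*0 = 0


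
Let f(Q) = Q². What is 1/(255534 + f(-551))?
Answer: 1/559135 ≈ 1.7885e-6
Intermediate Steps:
1/(255534 + f(-551)) = 1/(255534 + (-551)²) = 1/(255534 + 303601) = 1/559135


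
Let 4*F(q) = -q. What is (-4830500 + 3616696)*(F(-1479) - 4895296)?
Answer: 5941481061955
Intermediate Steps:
F(q) = -q/4 (F(q) = (-q)/4 = -q/4)
(-4830500 + 3616696)*(F(-1479) - 4895296) = (-4830500 + 3616696)*(-1/4*(-1479) - 4895296) = -1213804*(1479/4 - 4895296) = -1213804*(-19579705/4) = 5941481061955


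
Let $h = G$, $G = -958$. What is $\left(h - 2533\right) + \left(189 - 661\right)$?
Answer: $-3963$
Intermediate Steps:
$h = -958$
$\left(h - 2533\right) + \left(189 - 661\right) = \left(-958 - 2533\right) + \left(189 - 661\right) = -3491 - 472 = -3963$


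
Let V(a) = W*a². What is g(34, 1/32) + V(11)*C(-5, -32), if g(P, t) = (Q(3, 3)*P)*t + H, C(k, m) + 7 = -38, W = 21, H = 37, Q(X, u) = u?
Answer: -1828877/16 ≈ -1.1430e+5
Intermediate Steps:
V(a) = 21*a²
C(k, m) = -45 (C(k, m) = -7 - 38 = -45)
g(P, t) = 37 + 3*P*t (g(P, t) = (3*P)*t + 37 = 3*P*t + 37 = 37 + 3*P*t)
g(34, 1/32) + V(11)*C(-5, -32) = (37 + 3*34/32) + (21*11²)*(-45) = (37 + 3*34*(1/32)) + (21*121)*(-45) = (37 + 51/16) + 2541*(-45) = 643/16 - 114345 = -1828877/16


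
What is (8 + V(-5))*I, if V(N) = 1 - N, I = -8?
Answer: -112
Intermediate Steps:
(8 + V(-5))*I = (8 + (1 - 1*(-5)))*(-8) = (8 + (1 + 5))*(-8) = (8 + 6)*(-8) = 14*(-8) = -112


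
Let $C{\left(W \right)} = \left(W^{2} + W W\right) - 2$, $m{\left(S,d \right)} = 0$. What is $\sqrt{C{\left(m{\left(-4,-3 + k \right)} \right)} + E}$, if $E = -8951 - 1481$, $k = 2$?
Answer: $i \sqrt{10434} \approx 102.15 i$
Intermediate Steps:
$E = -10432$
$C{\left(W \right)} = -2 + 2 W^{2}$ ($C{\left(W \right)} = \left(W^{2} + W^{2}\right) - 2 = 2 W^{2} - 2 = -2 + 2 W^{2}$)
$\sqrt{C{\left(m{\left(-4,-3 + k \right)} \right)} + E} = \sqrt{\left(-2 + 2 \cdot 0^{2}\right) - 10432} = \sqrt{\left(-2 + 2 \cdot 0\right) - 10432} = \sqrt{\left(-2 + 0\right) - 10432} = \sqrt{-2 - 10432} = \sqrt{-10434} = i \sqrt{10434}$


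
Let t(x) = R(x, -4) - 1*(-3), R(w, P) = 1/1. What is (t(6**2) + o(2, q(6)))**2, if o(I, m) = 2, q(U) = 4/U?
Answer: 36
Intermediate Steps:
R(w, P) = 1
t(x) = 4 (t(x) = 1 - 1*(-3) = 1 + 3 = 4)
(t(6**2) + o(2, q(6)))**2 = (4 + 2)**2 = 6**2 = 36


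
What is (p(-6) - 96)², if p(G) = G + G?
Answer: 11664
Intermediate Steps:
p(G) = 2*G
(p(-6) - 96)² = (2*(-6) - 96)² = (-12 - 96)² = (-108)² = 11664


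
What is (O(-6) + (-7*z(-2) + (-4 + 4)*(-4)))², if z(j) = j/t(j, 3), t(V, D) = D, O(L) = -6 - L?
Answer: 196/9 ≈ 21.778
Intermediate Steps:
z(j) = j/3
(O(-6) + (-7*z(-2) + (-4 + 4)*(-4)))² = ((-6 - 1*(-6)) + (-7*(-2)/3 + (-4 + 4)*(-4)))² = ((-6 + 6) + (-7*(-⅔) + 0*(-4)))² = (0 + (14/3 + 0))² = (0 + 14/3)² = (14/3)² = 196/9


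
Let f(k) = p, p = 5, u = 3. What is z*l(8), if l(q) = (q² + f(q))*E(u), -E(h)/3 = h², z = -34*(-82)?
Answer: -5194044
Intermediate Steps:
z = 2788
f(k) = 5
E(h) = -3*h²
l(q) = -135 - 27*q² (l(q) = (q² + 5)*(-3*3²) = (5 + q²)*(-3*9) = (5 + q²)*(-27) = -135 - 27*q²)
z*l(8) = 2788*(-135 - 27*8²) = 2788*(-135 - 27*64) = 2788*(-135 - 1728) = 2788*(-1863) = -5194044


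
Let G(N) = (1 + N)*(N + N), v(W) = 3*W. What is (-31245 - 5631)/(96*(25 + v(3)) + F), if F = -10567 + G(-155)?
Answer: -12292/13479 ≈ -0.91194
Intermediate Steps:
G(N) = 2*N*(1 + N) (G(N) = (1 + N)*(2*N) = 2*N*(1 + N))
F = 37173 (F = -10567 + 2*(-155)*(1 - 155) = -10567 + 2*(-155)*(-154) = -10567 + 47740 = 37173)
(-31245 - 5631)/(96*(25 + v(3)) + F) = (-31245 - 5631)/(96*(25 + 3*3) + 37173) = -36876/(96*(25 + 9) + 37173) = -36876/(96*34 + 37173) = -36876/(3264 + 37173) = -36876/40437 = -36876*1/40437 = -12292/13479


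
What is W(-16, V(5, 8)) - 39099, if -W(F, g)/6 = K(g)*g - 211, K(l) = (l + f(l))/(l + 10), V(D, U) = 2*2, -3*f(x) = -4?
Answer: -264895/7 ≈ -37842.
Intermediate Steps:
f(x) = 4/3 (f(x) = -⅓*(-4) = 4/3)
V(D, U) = 4
K(l) = (4/3 + l)/(10 + l) (K(l) = (l + 4/3)/(l + 10) = (4/3 + l)/(10 + l))
W(F, g) = 1266 - 6*g*(4/3 + g)/(10 + g) (W(F, g) = -6*(((4/3 + g)/(10 + g))*g - 211) = -6*(g*(4/3 + g)/(10 + g) - 211) = -6*(-211 + g*(4/3 + g)/(10 + g)) = 1266 - 6*g*(4/3 + g)/(10 + g))
W(-16, V(5, 8)) - 39099 = 2*(6330 - 3*4² + 629*4)/(10 + 4) - 39099 = 2*(6330 - 3*16 + 2516)/14 - 39099 = 2*(1/14)*(6330 - 48 + 2516) - 39099 = 2*(1/14)*8798 - 39099 = 8798/7 - 39099 = -264895/7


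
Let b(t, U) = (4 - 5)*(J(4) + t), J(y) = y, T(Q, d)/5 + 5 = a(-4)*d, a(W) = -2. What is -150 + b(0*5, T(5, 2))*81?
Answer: -474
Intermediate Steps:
T(Q, d) = -25 - 10*d (T(Q, d) = -25 + 5*(-2*d) = -25 - 10*d)
b(t, U) = -4 - t (b(t, U) = (4 - 5)*(4 + t) = -(4 + t) = -4 - t)
-150 + b(0*5, T(5, 2))*81 = -150 + (-4 - 0*5)*81 = -150 + (-4 - 1*0)*81 = -150 + (-4 + 0)*81 = -150 - 4*81 = -150 - 324 = -474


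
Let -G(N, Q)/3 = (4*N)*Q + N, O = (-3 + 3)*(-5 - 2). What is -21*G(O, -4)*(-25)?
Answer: 0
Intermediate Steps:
O = 0 (O = 0*(-7) = 0)
G(N, Q) = -3*N - 12*N*Q (G(N, Q) = -3*((4*N)*Q + N) = -3*(4*N*Q + N) = -3*(N + 4*N*Q) = -3*N - 12*N*Q)
-21*G(O, -4)*(-25) = -(-63)*0*(1 + 4*(-4))*(-25) = -(-63)*0*(1 - 16)*(-25) = -(-63)*0*(-15)*(-25) = -21*0*(-25) = 0*(-25) = 0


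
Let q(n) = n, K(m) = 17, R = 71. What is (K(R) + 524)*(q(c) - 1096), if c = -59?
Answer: -624855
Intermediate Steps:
(K(R) + 524)*(q(c) - 1096) = (17 + 524)*(-59 - 1096) = 541*(-1155) = -624855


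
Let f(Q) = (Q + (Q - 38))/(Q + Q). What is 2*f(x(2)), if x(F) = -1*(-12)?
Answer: -7/6 ≈ -1.1667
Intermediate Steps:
x(F) = 12
f(Q) = (-38 + 2*Q)/(2*Q) (f(Q) = (Q + (-38 + Q))/((2*Q)) = (-38 + 2*Q)*(1/(2*Q)) = (-38 + 2*Q)/(2*Q))
2*f(x(2)) = 2*((-19 + 12)/12) = 2*((1/12)*(-7)) = 2*(-7/12) = -7/6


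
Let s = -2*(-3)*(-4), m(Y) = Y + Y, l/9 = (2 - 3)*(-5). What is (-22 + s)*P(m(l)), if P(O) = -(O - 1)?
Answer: 4094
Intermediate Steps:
l = 45 (l = 9*((2 - 3)*(-5)) = 9*(-1*(-5)) = 9*5 = 45)
m(Y) = 2*Y
P(O) = 1 - O (P(O) = -(-1 + O) = 1 - O)
s = -24 (s = 6*(-4) = -24)
(-22 + s)*P(m(l)) = (-22 - 24)*(1 - 2*45) = -46*(1 - 1*90) = -46*(1 - 90) = -46*(-89) = 4094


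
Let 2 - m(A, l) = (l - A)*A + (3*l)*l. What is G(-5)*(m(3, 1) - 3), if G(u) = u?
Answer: -10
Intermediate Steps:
m(A, l) = 2 - 3*l² - A*(l - A) (m(A, l) = 2 - ((l - A)*A + (3*l)*l) = 2 - (A*(l - A) + 3*l²) = 2 - (3*l² + A*(l - A)) = 2 + (-3*l² - A*(l - A)) = 2 - 3*l² - A*(l - A))
G(-5)*(m(3, 1) - 3) = -5*((2 + 3² - 3*1² - 1*3*1) - 3) = -5*((2 + 9 - 3*1 - 3) - 3) = -5*((2 + 9 - 3 - 3) - 3) = -5*(5 - 3) = -5*2 = -10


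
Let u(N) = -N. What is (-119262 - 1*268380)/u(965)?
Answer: 387642/965 ≈ 401.70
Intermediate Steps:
(-119262 - 1*268380)/u(965) = (-119262 - 1*268380)/((-1*965)) = (-119262 - 268380)/(-965) = -387642*(-1/965) = 387642/965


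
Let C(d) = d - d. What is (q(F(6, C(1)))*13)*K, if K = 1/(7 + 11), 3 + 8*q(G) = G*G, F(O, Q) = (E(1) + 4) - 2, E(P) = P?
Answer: 13/24 ≈ 0.54167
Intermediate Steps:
C(d) = 0
F(O, Q) = 3 (F(O, Q) = (1 + 4) - 2 = 5 - 2 = 3)
q(G) = -3/8 + G**2/8 (q(G) = -3/8 + (G*G)/8 = -3/8 + G**2/8)
K = 1/18 ≈ 0.055556
(q(F(6, C(1)))*13)*K = ((-3/8 + (1/8)*3**2)*13)*(1/18) = ((-3/8 + (1/8)*9)*13)*(1/18) = ((-3/8 + 9/8)*13)*(1/18) = ((3/4)*13)*(1/18) = (39/4)*(1/18) = 13/24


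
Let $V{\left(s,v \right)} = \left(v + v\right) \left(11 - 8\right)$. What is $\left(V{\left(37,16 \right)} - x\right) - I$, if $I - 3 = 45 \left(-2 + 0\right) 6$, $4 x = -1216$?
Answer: $937$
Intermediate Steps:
$x = -304$ ($x = \frac{1}{4} \left(-1216\right) = -304$)
$V{\left(s,v \right)} = 6 v$ ($V{\left(s,v \right)} = 2 v 3 = 6 v$)
$I = -537$ ($I = 3 + 45 \left(-2 + 0\right) 6 = 3 + 45 \left(\left(-2\right) 6\right) = 3 + 45 \left(-12\right) = 3 - 540 = -537$)
$\left(V{\left(37,16 \right)} - x\right) - I = \left(6 \cdot 16 - -304\right) - -537 = \left(96 + 304\right) + 537 = 400 + 537 = 937$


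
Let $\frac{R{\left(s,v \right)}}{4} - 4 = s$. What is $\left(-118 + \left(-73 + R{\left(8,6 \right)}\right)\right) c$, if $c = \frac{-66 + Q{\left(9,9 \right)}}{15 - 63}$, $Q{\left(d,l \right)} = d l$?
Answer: $\frac{715}{16} \approx 44.688$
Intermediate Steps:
$R{\left(s,v \right)} = 16 + 4 s$
$c = - \frac{5}{16}$ ($c = \frac{-66 + 9 \cdot 9}{15 - 63} = \frac{-66 + 81}{-48} = 15 \left(- \frac{1}{48}\right) = - \frac{5}{16} \approx -0.3125$)
$\left(-118 + \left(-73 + R{\left(8,6 \right)}\right)\right) c = \left(-118 + \left(-73 + \left(16 + 4 \cdot 8\right)\right)\right) \left(- \frac{5}{16}\right) = \left(-118 + \left(-73 + \left(16 + 32\right)\right)\right) \left(- \frac{5}{16}\right) = \left(-118 + \left(-73 + 48\right)\right) \left(- \frac{5}{16}\right) = \left(-118 - 25\right) \left(- \frac{5}{16}\right) = \left(-143\right) \left(- \frac{5}{16}\right) = \frac{715}{16}$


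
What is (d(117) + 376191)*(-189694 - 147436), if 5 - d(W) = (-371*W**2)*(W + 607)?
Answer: -1239726919149760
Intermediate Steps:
d(W) = 5 + 371*W**2*(607 + W) (d(W) = 5 - (-371*W**2)*(W + 607) = 5 - (-371*W**2)*(607 + W) = 5 - (-371)*W**2*(607 + W) = 5 + 371*W**2*(607 + W))
(d(117) + 376191)*(-189694 - 147436) = ((5 + 371*117**3 + 225197*117**2) + 376191)*(-189694 - 147436) = ((5 + 371*1601613 + 225197*13689) + 376191)*(-337130) = ((5 + 594198423 + 3082721733) + 376191)*(-337130) = (3676920161 + 376191)*(-337130) = 3677296352*(-337130) = -1239726919149760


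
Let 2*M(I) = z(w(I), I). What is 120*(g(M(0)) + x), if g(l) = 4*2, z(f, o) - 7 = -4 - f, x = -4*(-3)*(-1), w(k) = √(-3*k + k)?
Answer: -480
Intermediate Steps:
w(k) = √2*√(-k) (w(k) = √(-2*k) = √2*√(-k))
x = -12 (x = 12*(-1) = -12)
z(f, o) = 3 - f (z(f, o) = 7 + (-4 - f) = 3 - f)
M(I) = 3/2 - √2*√(-I)/2 (M(I) = (3 - √2*√(-I))/2 = 3/2 - √2*√(-I)/2)
g(l) = 8
120*(g(M(0)) + x) = 120*(8 - 12) = 120*(-4) = -480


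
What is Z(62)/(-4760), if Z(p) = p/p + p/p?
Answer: -1/2380 ≈ -0.00042017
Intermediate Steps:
Z(p) = 2 (Z(p) = 1 + 1 = 2)
Z(62)/(-4760) = 2/(-4760) = 2*(-1/4760) = -1/2380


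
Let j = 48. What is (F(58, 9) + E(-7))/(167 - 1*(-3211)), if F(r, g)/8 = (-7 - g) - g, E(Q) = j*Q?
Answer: -268/1689 ≈ -0.15867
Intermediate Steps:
E(Q) = 48*Q
F(r, g) = -56 - 16*g (F(r, g) = 8*((-7 - g) - g) = 8*(-7 - 2*g) = -56 - 16*g)
(F(58, 9) + E(-7))/(167 - 1*(-3211)) = ((-56 - 16*9) + 48*(-7))/(167 - 1*(-3211)) = ((-56 - 144) - 336)/(167 + 3211) = (-200 - 336)/3378 = -536*1/3378 = -268/1689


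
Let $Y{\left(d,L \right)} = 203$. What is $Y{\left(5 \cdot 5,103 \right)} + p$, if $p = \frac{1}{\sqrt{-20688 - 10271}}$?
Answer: $203 - \frac{i \sqrt{30959}}{30959} \approx 203.0 - 0.0056834 i$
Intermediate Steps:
$p = - \frac{i \sqrt{30959}}{30959}$ ($p = \frac{1}{\sqrt{-30959}} = \frac{1}{i \sqrt{30959}} = - \frac{i \sqrt{30959}}{30959} \approx - 0.0056834 i$)
$Y{\left(5 \cdot 5,103 \right)} + p = 203 - \frac{i \sqrt{30959}}{30959}$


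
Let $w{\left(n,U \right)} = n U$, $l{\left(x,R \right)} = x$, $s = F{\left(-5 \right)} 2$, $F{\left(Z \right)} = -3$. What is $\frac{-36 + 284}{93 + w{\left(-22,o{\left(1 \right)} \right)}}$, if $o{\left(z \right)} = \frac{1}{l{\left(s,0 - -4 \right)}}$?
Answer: $\frac{372}{145} \approx 2.5655$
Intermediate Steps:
$s = -6$ ($s = \left(-3\right) 2 = -6$)
$o{\left(z \right)} = - \frac{1}{6}$ ($o{\left(z \right)} = \frac{1}{-6} = - \frac{1}{6}$)
$w{\left(n,U \right)} = U n$
$\frac{-36 + 284}{93 + w{\left(-22,o{\left(1 \right)} \right)}} = \frac{-36 + 284}{93 - - \frac{11}{3}} = \frac{248}{93 + \frac{11}{3}} = \frac{248}{\frac{290}{3}} = 248 \cdot \frac{3}{290} = \frac{372}{145}$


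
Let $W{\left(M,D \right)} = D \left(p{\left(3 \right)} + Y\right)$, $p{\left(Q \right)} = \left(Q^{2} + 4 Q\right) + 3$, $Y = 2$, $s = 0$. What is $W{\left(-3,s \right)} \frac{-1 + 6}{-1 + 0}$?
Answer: $0$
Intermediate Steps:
$p{\left(Q \right)} = 3 + Q^{2} + 4 Q$
$W{\left(M,D \right)} = 26 D$ ($W{\left(M,D \right)} = D \left(\left(3 + 3^{2} + 4 \cdot 3\right) + 2\right) = D \left(\left(3 + 9 + 12\right) + 2\right) = D \left(24 + 2\right) = D 26 = 26 D$)
$W{\left(-3,s \right)} \frac{-1 + 6}{-1 + 0} = 26 \cdot 0 \frac{-1 + 6}{-1 + 0} = 0 \frac{5}{-1} = 0 \cdot 5 \left(-1\right) = 0 \left(-5\right) = 0$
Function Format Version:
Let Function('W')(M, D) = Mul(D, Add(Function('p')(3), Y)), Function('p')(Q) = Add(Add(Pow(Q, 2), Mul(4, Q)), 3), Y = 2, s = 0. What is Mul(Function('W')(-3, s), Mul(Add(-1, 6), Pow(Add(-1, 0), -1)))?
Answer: 0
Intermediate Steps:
Function('p')(Q) = Add(3, Pow(Q, 2), Mul(4, Q))
Function('W')(M, D) = Mul(26, D) (Function('W')(M, D) = Mul(D, Add(Add(3, Pow(3, 2), Mul(4, 3)), 2)) = Mul(D, Add(Add(3, 9, 12), 2)) = Mul(D, Add(24, 2)) = Mul(D, 26) = Mul(26, D))
Mul(Function('W')(-3, s), Mul(Add(-1, 6), Pow(Add(-1, 0), -1))) = Mul(Mul(26, 0), Mul(Add(-1, 6), Pow(Add(-1, 0), -1))) = Mul(0, Mul(5, Pow(-1, -1))) = Mul(0, Mul(5, -1)) = Mul(0, -5) = 0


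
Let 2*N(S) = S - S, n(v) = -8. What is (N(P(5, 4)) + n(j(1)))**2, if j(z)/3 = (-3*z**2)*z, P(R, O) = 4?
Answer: 64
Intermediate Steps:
j(z) = -9*z**3 (j(z) = 3*((-3*z**2)*z) = 3*(-3*z**3) = -9*z**3)
N(S) = 0 (N(S) = (S - S)/2 = (1/2)*0 = 0)
(N(P(5, 4)) + n(j(1)))**2 = (0 - 8)**2 = (-8)**2 = 64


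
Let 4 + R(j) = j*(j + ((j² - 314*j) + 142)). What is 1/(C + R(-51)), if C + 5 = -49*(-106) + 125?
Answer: -1/948696 ≈ -1.0541e-6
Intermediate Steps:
R(j) = -4 + j*(142 + j² - 313*j) (R(j) = -4 + j*(j + ((j² - 314*j) + 142)) = -4 + j*(j + (142 + j² - 314*j)) = -4 + j*(142 + j² - 313*j))
C = 5314 (C = -5 + (-49*(-106) + 125) = -5 + (5194 + 125) = -5 + 5319 = 5314)
1/(C + R(-51)) = 1/(5314 + (-4 + (-51)³ - 313*(-51)² + 142*(-51))) = 1/(5314 + (-4 - 132651 - 313*2601 - 7242)) = 1/(5314 + (-4 - 132651 - 814113 - 7242)) = 1/(5314 - 954010) = 1/(-948696) = -1/948696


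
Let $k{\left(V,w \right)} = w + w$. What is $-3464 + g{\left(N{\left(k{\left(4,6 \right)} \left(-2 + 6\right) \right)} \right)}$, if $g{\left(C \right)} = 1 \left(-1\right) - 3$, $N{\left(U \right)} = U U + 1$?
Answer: $-3468$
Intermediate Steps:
$k{\left(V,w \right)} = 2 w$
$N{\left(U \right)} = 1 + U^{2}$ ($N{\left(U \right)} = U^{2} + 1 = 1 + U^{2}$)
$g{\left(C \right)} = -4$ ($g{\left(C \right)} = -1 - 3 = -4$)
$-3464 + g{\left(N{\left(k{\left(4,6 \right)} \left(-2 + 6\right) \right)} \right)} = -3464 - 4 = -3468$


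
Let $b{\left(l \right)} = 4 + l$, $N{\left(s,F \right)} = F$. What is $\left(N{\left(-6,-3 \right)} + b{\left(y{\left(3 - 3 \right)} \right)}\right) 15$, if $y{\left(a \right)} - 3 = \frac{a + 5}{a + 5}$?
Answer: $75$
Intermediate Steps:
$y{\left(a \right)} = 4$ ($y{\left(a \right)} = 3 + \frac{a + 5}{a + 5} = 3 + \frac{5 + a}{5 + a} = 3 + 1 = 4$)
$\left(N{\left(-6,-3 \right)} + b{\left(y{\left(3 - 3 \right)} \right)}\right) 15 = \left(-3 + \left(4 + 4\right)\right) 15 = \left(-3 + 8\right) 15 = 5 \cdot 15 = 75$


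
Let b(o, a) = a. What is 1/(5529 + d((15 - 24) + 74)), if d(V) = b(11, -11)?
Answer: 1/5518 ≈ 0.00018123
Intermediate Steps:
d(V) = -11
1/(5529 + d((15 - 24) + 74)) = 1/(5529 - 11) = 1/5518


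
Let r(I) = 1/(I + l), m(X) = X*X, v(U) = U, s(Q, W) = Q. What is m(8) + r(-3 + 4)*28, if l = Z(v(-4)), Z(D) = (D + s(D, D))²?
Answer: 4188/65 ≈ 64.431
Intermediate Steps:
Z(D) = 4*D² (Z(D) = (D + D)² = (2*D)² = 4*D²)
l = 64 (l = 4*(-4)² = 4*16 = 64)
m(X) = X²
r(I) = 1/(64 + I) (r(I) = 1/(I + 64) = 1/(64 + I))
m(8) + r(-3 + 4)*28 = 8² + 28/(64 + (-3 + 4)) = 64 + 28/(64 + 1) = 64 + 28/65 = 4188/65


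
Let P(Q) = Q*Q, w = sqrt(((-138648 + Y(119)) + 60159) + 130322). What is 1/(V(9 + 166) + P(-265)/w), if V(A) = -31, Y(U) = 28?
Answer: 1607691/4881712204 + 70225*sqrt(51861)/4881712204 ≈ 0.0036053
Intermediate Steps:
w = sqrt(51861) (w = sqrt(((-138648 + 28) + 60159) + 130322) = sqrt((-138620 + 60159) + 130322) = sqrt(-78461 + 130322) = sqrt(51861) ≈ 227.73)
P(Q) = Q**2
1/(V(9 + 166) + P(-265)/w) = 1/(-31 + (-265)**2/(sqrt(51861))) = 1/(-31 + 70225*(sqrt(51861)/51861)) = 1/(-31 + 70225*sqrt(51861)/51861)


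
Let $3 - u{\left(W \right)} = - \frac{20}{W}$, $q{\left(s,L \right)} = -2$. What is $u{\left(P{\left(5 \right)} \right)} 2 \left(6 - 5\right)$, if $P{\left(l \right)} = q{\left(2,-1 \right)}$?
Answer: $-14$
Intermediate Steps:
$P{\left(l \right)} = -2$
$u{\left(W \right)} = 3 + \frac{20}{W}$ ($u{\left(W \right)} = 3 - - \frac{20}{W} = 3 + \frac{20}{W}$)
$u{\left(P{\left(5 \right)} \right)} 2 \left(6 - 5\right) = \left(3 + \frac{20}{-2}\right) 2 \left(6 - 5\right) = \left(3 + 20 \left(- \frac{1}{2}\right)\right) 2 \cdot 1 = \left(3 - 10\right) 2 = \left(-7\right) 2 = -14$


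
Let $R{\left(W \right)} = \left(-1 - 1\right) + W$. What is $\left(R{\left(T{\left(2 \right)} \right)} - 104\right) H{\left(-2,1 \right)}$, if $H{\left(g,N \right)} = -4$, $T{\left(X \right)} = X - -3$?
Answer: $404$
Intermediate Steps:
$T{\left(X \right)} = 3 + X$ ($T{\left(X \right)} = X + 3 = 3 + X$)
$R{\left(W \right)} = -2 + W$
$\left(R{\left(T{\left(2 \right)} \right)} - 104\right) H{\left(-2,1 \right)} = \left(\left(-2 + \left(3 + 2\right)\right) - 104\right) \left(-4\right) = \left(\left(-2 + 5\right) - 104\right) \left(-4\right) = \left(3 - 104\right) \left(-4\right) = \left(-101\right) \left(-4\right) = 404$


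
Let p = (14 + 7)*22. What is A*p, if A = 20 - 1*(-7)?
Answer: 12474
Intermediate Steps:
A = 27 (A = 20 + 7 = 27)
p = 462 (p = 21*22 = 462)
A*p = 27*462 = 12474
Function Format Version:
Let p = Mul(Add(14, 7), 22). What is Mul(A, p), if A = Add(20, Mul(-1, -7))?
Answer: 12474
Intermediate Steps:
A = 27 (A = Add(20, 7) = 27)
p = 462 (p = Mul(21, 22) = 462)
Mul(A, p) = Mul(27, 462) = 12474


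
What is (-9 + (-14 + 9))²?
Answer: 196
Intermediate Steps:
(-9 + (-14 + 9))² = (-9 - 5)² = (-14)² = 196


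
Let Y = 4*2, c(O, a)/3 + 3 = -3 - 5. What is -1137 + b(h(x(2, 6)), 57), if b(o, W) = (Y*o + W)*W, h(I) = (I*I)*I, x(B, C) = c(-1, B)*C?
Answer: -3539648640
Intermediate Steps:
c(O, a) = -33 (c(O, a) = -9 + 3*(-3 - 5) = -9 + 3*(-8) = -9 - 24 = -33)
x(B, C) = -33*C
Y = 8
h(I) = I**3 (h(I) = I**2*I = I**3)
b(o, W) = W*(W + 8*o) (b(o, W) = (8*o + W)*W = (W + 8*o)*W = W*(W + 8*o))
-1137 + b(h(x(2, 6)), 57) = -1137 + 57*(57 + 8*(-33*6)**3) = -1137 + 57*(57 + 8*(-198)**3) = -1137 + 57*(57 + 8*(-7762392)) = -1137 + 57*(57 - 62099136) = -1137 + 57*(-62099079) = -1137 - 3539647503 = -3539648640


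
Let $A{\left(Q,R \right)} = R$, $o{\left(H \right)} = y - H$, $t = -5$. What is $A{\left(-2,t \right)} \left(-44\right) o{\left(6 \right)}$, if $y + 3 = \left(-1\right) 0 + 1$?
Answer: $-1760$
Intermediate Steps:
$y = -2$ ($y = -3 + \left(\left(-1\right) 0 + 1\right) = -3 + \left(0 + 1\right) = -3 + 1 = -2$)
$o{\left(H \right)} = -2 - H$
$A{\left(-2,t \right)} \left(-44\right) o{\left(6 \right)} = \left(-5\right) \left(-44\right) \left(-2 - 6\right) = 220 \left(-2 - 6\right) = 220 \left(-8\right) = -1760$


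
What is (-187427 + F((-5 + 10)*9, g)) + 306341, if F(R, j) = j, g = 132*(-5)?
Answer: 118254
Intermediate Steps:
g = -660
(-187427 + F((-5 + 10)*9, g)) + 306341 = (-187427 - 660) + 306341 = -188087 + 306341 = 118254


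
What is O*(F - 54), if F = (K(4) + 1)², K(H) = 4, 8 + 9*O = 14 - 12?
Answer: 58/3 ≈ 19.333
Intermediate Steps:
O = -⅔ (O = -8/9 + (14 - 12)/9 = -8/9 + (⅑)*2 = -8/9 + 2/9 = -⅔ ≈ -0.66667)
F = 25 (F = (4 + 1)² = 5² = 25)
O*(F - 54) = -2*(25 - 54)/3 = -⅔*(-29) = 58/3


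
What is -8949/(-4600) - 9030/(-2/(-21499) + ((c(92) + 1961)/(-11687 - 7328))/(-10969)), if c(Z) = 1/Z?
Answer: -5712073288110249456959/64793449541400 ≈ -8.8158e+7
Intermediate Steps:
-8949/(-4600) - 9030/(-2/(-21499) + ((c(92) + 1961)/(-11687 - 7328))/(-10969)) = -8949/(-4600) - 9030/(-2/(-21499) + ((1/92 + 1961)/(-11687 - 7328))/(-10969)) = -8949*(-1/4600) - 9030/(-2*(-1/21499) + ((1/92 + 1961)/(-19015))*(-1/10969)) = 8949/4600 - 9030/(2/21499 + ((180413/92)*(-1/19015))*(-1/10969)) = 8949/4600 - 9030/(2/21499 - 180413/1749380*(-1/10969)) = 8949/4600 - 9030/(2/21499 + 180413/19188949220) = 8949/4600 - 9030/42256597527/412543219280780 = 8949/4600 - 9030*412543219280780/42256597527 = 8949/4600 - 1241755090035147800/14085532509 = -5712073288110249456959/64793449541400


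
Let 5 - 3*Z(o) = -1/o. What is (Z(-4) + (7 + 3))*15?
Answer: 695/4 ≈ 173.75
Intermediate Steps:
Z(o) = 5/3 + 1/(3*o) (Z(o) = 5/3 - (-1)/(3*o) = 5/3 + 1/(3*o))
(Z(-4) + (7 + 3))*15 = ((⅓)*(1 + 5*(-4))/(-4) + (7 + 3))*15 = ((⅓)*(-¼)*(1 - 20) + 10)*15 = ((⅓)*(-¼)*(-19) + 10)*15 = (19/12 + 10)*15 = (139/12)*15 = 695/4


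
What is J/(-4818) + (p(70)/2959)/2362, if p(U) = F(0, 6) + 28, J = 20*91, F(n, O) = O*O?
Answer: -289089982/765312801 ≈ -0.37774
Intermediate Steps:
F(n, O) = O**2
J = 1820
p(U) = 64 (p(U) = 6**2 + 28 = 36 + 28 = 64)
J/(-4818) + (p(70)/2959)/2362 = 1820/(-4818) + (64/2959)/2362 = 1820*(-1/4818) + (64*(1/2959))*(1/2362) = -910/2409 + (64/2959)*(1/2362) = -910/2409 + 32/3494579 = -289089982/765312801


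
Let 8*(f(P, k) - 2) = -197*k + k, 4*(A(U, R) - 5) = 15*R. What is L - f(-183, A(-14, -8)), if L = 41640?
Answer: 82051/2 ≈ 41026.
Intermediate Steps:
A(U, R) = 5 + 15*R/4 (A(U, R) = 5 + (15*R)/4 = 5 + 15*R/4)
f(P, k) = 2 - 49*k/2 (f(P, k) = 2 + (-197*k + k)/8 = 2 + (-196*k)/8 = 2 - 49*k/2)
L - f(-183, A(-14, -8)) = 41640 - (2 - 49*(5 + (15/4)*(-8))/2) = 41640 - (2 - 49*(5 - 30)/2) = 41640 - (2 - 49/2*(-25)) = 41640 - (2 + 1225/2) = 41640 - 1*1229/2 = 41640 - 1229/2 = 82051/2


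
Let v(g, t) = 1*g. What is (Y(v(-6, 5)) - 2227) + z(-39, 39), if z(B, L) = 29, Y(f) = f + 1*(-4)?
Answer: -2208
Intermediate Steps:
v(g, t) = g
Y(f) = -4 + f (Y(f) = f - 4 = -4 + f)
(Y(v(-6, 5)) - 2227) + z(-39, 39) = ((-4 - 6) - 2227) + 29 = (-10 - 2227) + 29 = -2237 + 29 = -2208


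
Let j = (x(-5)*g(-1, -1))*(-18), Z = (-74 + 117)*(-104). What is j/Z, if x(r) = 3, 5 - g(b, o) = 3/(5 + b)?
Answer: 459/8944 ≈ 0.051319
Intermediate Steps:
g(b, o) = 5 - 3/(5 + b)
Z = -4472 (Z = 43*(-104) = -4472)
j = -459/2 (j = (3*((22 + 5*(-1))/(5 - 1)))*(-18) = (3*((22 - 5)/4))*(-18) = (3*((¼)*17))*(-18) = (3*(17/4))*(-18) = (51/4)*(-18) = -459/2 ≈ -229.50)
j/Z = -459/2/(-4472) = -459/2*(-1/4472) = 459/8944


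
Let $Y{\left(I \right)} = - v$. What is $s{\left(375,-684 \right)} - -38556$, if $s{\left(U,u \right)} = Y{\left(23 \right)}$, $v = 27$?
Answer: $38529$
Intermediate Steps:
$Y{\left(I \right)} = -27$ ($Y{\left(I \right)} = \left(-1\right) 27 = -27$)
$s{\left(U,u \right)} = -27$
$s{\left(375,-684 \right)} - -38556 = -27 - -38556 = -27 + 38556 = 38529$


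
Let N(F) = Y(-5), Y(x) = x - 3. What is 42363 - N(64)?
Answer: 42371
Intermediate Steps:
Y(x) = -3 + x
N(F) = -8 (N(F) = -3 - 5 = -8)
42363 - N(64) = 42363 - 1*(-8) = 42363 + 8 = 42371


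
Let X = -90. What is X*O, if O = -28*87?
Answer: 219240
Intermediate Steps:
O = -2436
X*O = -90*(-2436) = 219240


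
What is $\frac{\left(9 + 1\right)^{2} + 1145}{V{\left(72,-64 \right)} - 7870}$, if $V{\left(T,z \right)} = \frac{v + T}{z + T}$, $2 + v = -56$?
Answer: $- \frac{1660}{10491} \approx -0.15823$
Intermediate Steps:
$v = -58$ ($v = -2 - 56 = -58$)
$V{\left(T,z \right)} = \frac{-58 + T}{T + z}$ ($V{\left(T,z \right)} = \frac{-58 + T}{z + T} = \frac{-58 + T}{T + z}$)
$\frac{\left(9 + 1\right)^{2} + 1145}{V{\left(72,-64 \right)} - 7870} = \frac{\left(9 + 1\right)^{2} + 1145}{\frac{-58 + 72}{72 - 64} - 7870} = \frac{10^{2} + 1145}{\frac{1}{8} \cdot 14 - 7870} = \frac{100 + 1145}{\frac{1}{8} \cdot 14 - 7870} = \frac{1245}{\frac{7}{4} - 7870} = \frac{1245}{- \frac{31473}{4}} = 1245 \left(- \frac{4}{31473}\right) = - \frac{1660}{10491}$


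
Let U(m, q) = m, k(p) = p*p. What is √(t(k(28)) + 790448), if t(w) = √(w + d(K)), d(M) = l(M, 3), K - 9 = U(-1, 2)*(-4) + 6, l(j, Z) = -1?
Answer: √(790448 + 3*√87) ≈ 889.09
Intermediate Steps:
k(p) = p²
K = 19 (K = 9 + (-1*(-4) + 6) = 9 + (4 + 6) = 9 + 10 = 19)
d(M) = -1
t(w) = √(-1 + w) (t(w) = √(w - 1) = √(-1 + w))
√(t(k(28)) + 790448) = √(√(-1 + 28²) + 790448) = √(√(-1 + 784) + 790448) = √(√783 + 790448) = √(3*√87 + 790448) = √(790448 + 3*√87)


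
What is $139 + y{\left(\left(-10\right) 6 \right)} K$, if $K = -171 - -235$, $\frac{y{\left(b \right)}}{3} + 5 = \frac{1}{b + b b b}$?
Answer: $- \frac{14782121}{18005} \approx -821.0$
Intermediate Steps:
$y{\left(b \right)} = -15 + \frac{3}{b + b^{3}}$ ($y{\left(b \right)} = -15 + \frac{3}{b + b b b} = -15 + \frac{3}{b + b^{2} b} = -15 + \frac{3}{b + b^{3}}$)
$K = 64$ ($K = -171 + 235 = 64$)
$139 + y{\left(\left(-10\right) 6 \right)} K = 139 + \frac{3 - 15 \left(\left(-10\right) 6\right) - 15 \left(\left(-10\right) 6\right)^{3}}{\left(-10\right) 6 + \left(\left(-10\right) 6\right)^{3}} \cdot 64 = 139 + \frac{3 - -900 - 15 \left(-60\right)^{3}}{-60 + \left(-60\right)^{3}} \cdot 64 = 139 + \frac{3 + 900 - -3240000}{-60 - 216000} \cdot 64 = 139 + \frac{3 + 900 + 3240000}{-216060} \cdot 64 = 139 + \left(- \frac{1}{216060}\right) 3240903 \cdot 64 = 139 - \frac{17284816}{18005} = - \frac{14782121}{18005}$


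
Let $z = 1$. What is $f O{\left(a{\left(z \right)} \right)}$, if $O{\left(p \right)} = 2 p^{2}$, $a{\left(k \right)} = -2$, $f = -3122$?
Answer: $-24976$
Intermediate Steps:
$f O{\left(a{\left(z \right)} \right)} = - 3122 \cdot 2 \left(-2\right)^{2} = - 3122 \cdot 2 \cdot 4 = \left(-3122\right) 8 = -24976$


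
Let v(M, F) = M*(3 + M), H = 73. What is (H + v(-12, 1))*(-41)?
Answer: -7421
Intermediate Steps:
(H + v(-12, 1))*(-41) = (73 - 12*(3 - 12))*(-41) = (73 - 12*(-9))*(-41) = (73 + 108)*(-41) = 181*(-41) = -7421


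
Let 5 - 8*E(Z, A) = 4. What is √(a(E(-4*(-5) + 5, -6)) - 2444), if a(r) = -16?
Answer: 2*I*√615 ≈ 49.598*I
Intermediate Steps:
E(Z, A) = ⅛ (E(Z, A) = 5/8 - ⅛*4 = 5/8 - ½ = ⅛)
√(a(E(-4*(-5) + 5, -6)) - 2444) = √(-16 - 2444) = √(-2460) = 2*I*√615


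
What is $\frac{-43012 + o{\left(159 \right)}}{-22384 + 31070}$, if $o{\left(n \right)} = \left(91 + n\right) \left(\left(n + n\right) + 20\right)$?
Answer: $\frac{20744}{4343} \approx 4.7764$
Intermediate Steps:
$o{\left(n \right)} = \left(20 + 2 n\right) \left(91 + n\right)$ ($o{\left(n \right)} = \left(91 + n\right) \left(2 n + 20\right) = \left(91 + n\right) \left(20 + 2 n\right) = \left(20 + 2 n\right) \left(91 + n\right)$)
$\frac{-43012 + o{\left(159 \right)}}{-22384 + 31070} = \frac{-43012 + \left(1820 + 2 \cdot 159^{2} + 202 \cdot 159\right)}{-22384 + 31070} = \frac{-43012 + \left(1820 + 2 \cdot 25281 + 32118\right)}{8686} = \left(-43012 + \left(1820 + 50562 + 32118\right)\right) \frac{1}{8686} = \left(-43012 + 84500\right) \frac{1}{8686} = 41488 \cdot \frac{1}{8686} = \frac{20744}{4343}$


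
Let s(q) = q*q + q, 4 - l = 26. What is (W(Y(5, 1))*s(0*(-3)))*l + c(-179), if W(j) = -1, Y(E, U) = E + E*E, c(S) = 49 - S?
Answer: 228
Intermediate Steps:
l = -22 (l = 4 - 1*26 = 4 - 26 = -22)
s(q) = q + q² (s(q) = q² + q = q + q²)
Y(E, U) = E + E²
(W(Y(5, 1))*s(0*(-3)))*l + c(-179) = -0*(-3)*(1 + 0*(-3))*(-22) + (49 - 1*(-179)) = -0*(1 + 0)*(-22) + (49 + 179) = -0*(-22) + 228 = -1*0*(-22) + 228 = 0*(-22) + 228 = 0 + 228 = 228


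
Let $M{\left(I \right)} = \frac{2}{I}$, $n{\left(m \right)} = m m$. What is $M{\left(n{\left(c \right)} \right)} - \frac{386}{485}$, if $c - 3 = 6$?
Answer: $- \frac{30296}{39285} \approx -0.77118$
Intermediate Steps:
$c = 9$ ($c = 3 + 6 = 9$)
$n{\left(m \right)} = m^{2}$
$M{\left(n{\left(c \right)} \right)} - \frac{386}{485} = \frac{2}{9^{2}} - \frac{386}{485} = \frac{2}{81} - \frac{386}{485} = - \frac{30296}{39285}$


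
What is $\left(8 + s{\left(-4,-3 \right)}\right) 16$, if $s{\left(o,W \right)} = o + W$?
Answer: $16$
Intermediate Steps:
$s{\left(o,W \right)} = W + o$
$\left(8 + s{\left(-4,-3 \right)}\right) 16 = \left(8 - 7\right) 16 = 1 \cdot 16 = 16$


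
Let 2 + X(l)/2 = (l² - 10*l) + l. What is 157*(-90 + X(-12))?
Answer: 64370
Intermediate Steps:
X(l) = -4 - 18*l + 2*l² (X(l) = -4 + 2*((l² - 10*l) + l) = -4 + 2*(l² - 9*l) = -4 + (-18*l + 2*l²) = -4 - 18*l + 2*l²)
157*(-90 + X(-12)) = 157*(-90 + (-4 - 18*(-12) + 2*(-12)²)) = 157*(-90 + (-4 + 216 + 2*144)) = 157*(-90 + (-4 + 216 + 288)) = 157*(-90 + 500) = 157*410 = 64370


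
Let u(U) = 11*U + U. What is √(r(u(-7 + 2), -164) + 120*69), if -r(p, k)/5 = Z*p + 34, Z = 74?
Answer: √30310 ≈ 174.10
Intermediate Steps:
u(U) = 12*U
r(p, k) = -170 - 370*p (r(p, k) = -5*(74*p + 34) = -5*(34 + 74*p) = -170 - 370*p)
√(r(u(-7 + 2), -164) + 120*69) = √((-170 - 4440*(-7 + 2)) + 120*69) = √((-170 - 4440*(-5)) + 8280) = √((-170 - 370*(-60)) + 8280) = √((-170 + 22200) + 8280) = √(22030 + 8280) = √30310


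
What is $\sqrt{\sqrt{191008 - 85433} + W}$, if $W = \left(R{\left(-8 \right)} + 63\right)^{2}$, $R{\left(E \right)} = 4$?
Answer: $\sqrt{4489 + 5 \sqrt{4223}} \approx 69.382$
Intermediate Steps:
$W = 4489$ ($W = \left(4 + 63\right)^{2} = 67^{2} = 4489$)
$\sqrt{\sqrt{191008 - 85433} + W} = \sqrt{\sqrt{191008 - 85433} + 4489} = \sqrt{\sqrt{105575} + 4489} = \sqrt{5 \sqrt{4223} + 4489} = \sqrt{4489 + 5 \sqrt{4223}}$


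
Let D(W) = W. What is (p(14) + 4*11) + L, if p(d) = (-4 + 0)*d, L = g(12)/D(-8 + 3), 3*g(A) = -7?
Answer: -173/15 ≈ -11.533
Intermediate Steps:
g(A) = -7/3 (g(A) = (⅓)*(-7) = -7/3)
L = 7/15 (L = -7/(3*(-8 + 3)) = -7/3/(-5) = -7/3*(-⅕) = 7/15 ≈ 0.46667)
p(d) = -4*d
(p(14) + 4*11) + L = (-4*14 + 4*11) + 7/15 = (-56 + 44) + 7/15 = -12 + 7/15 = -173/15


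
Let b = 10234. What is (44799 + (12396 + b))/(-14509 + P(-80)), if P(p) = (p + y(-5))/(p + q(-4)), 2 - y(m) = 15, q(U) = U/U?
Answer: -5326891/1146118 ≈ -4.6478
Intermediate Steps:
q(U) = 1
y(m) = -13 (y(m) = 2 - 1*15 = 2 - 15 = -13)
P(p) = (-13 + p)/(1 + p) (P(p) = (p - 13)/(p + 1) = (-13 + p)/(1 + p))
(44799 + (12396 + b))/(-14509 + P(-80)) = (44799 + (12396 + 10234))/(-14509 + (-13 - 80)/(1 - 80)) = (44799 + 22630)/(-14509 - 93/(-79)) = 67429/(-14509 - 1/79*(-93)) = 67429/(-14509 + 93/79) = 67429/(-1146118/79) = 67429*(-79/1146118) = -5326891/1146118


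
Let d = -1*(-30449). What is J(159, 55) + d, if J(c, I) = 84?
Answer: 30533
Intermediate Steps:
d = 30449
J(159, 55) + d = 84 + 30449 = 30533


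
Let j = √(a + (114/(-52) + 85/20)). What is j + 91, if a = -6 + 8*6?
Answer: 91 + √29783/26 ≈ 97.638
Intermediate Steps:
a = 42 (a = -6 + 48 = 42)
j = √29783/26 (j = √(42 + (114/(-52) + 85/20)) = √(42 + (114*(-1/52) + 85*(1/20))) = √(42 + (-57/26 + 17/4)) = √(42 + 107/52) = √(2291/52) = √29783/26 ≈ 6.6376)
j + 91 = √29783/26 + 91 = 91 + √29783/26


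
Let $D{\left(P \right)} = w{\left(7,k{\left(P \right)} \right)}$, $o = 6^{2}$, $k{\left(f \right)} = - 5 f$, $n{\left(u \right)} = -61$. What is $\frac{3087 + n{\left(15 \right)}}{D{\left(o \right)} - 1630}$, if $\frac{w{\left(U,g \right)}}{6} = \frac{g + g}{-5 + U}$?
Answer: $- \frac{1513}{1355} \approx -1.1166$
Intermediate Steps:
$o = 36$
$w{\left(U,g \right)} = \frac{12 g}{-5 + U}$ ($w{\left(U,g \right)} = 6 \frac{g + g}{-5 + U} = 6 \frac{2 g}{-5 + U} = \frac{12 g}{-5 + U}$)
$D{\left(P \right)} = - 30 P$ ($D{\left(P \right)} = \frac{12 \left(- 5 P\right)}{-5 + 7} = \frac{12 \left(- 5 P\right)}{2} = 12 \left(- 5 P\right) \frac{1}{2} = - 30 P$)
$\frac{3087 + n{\left(15 \right)}}{D{\left(o \right)} - 1630} = \frac{3087 - 61}{\left(-30\right) 36 - 1630} = \frac{3026}{-1080 - 1630} = \frac{3026}{-2710} = 3026 \left(- \frac{1}{2710}\right) = - \frac{1513}{1355}$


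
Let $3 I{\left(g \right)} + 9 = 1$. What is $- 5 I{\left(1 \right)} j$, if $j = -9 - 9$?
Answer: $-240$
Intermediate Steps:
$I{\left(g \right)} = - \frac{8}{3}$ ($I{\left(g \right)} = -3 + \frac{1}{3} \cdot 1 = -3 + \frac{1}{3} = - \frac{8}{3}$)
$j = -18$ ($j = -9 - 9 = -18$)
$- 5 I{\left(1 \right)} j = \left(-5\right) \left(- \frac{8}{3}\right) \left(-18\right) = \frac{40}{3} \left(-18\right) = -240$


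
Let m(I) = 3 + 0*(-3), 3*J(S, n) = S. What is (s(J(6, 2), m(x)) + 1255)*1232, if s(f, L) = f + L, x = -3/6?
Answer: 1552320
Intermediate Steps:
J(S, n) = S/3
x = -½ (x = -3*⅙ = -½ ≈ -0.50000)
m(I) = 3 (m(I) = 3 + 0 = 3)
s(f, L) = L + f
(s(J(6, 2), m(x)) + 1255)*1232 = ((3 + (⅓)*6) + 1255)*1232 = ((3 + 2) + 1255)*1232 = (5 + 1255)*1232 = 1260*1232 = 1552320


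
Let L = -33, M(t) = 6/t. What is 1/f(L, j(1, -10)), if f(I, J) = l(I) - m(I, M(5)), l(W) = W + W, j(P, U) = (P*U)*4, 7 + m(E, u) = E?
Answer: -1/26 ≈ -0.038462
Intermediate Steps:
m(E, u) = -7 + E
j(P, U) = 4*P*U
l(W) = 2*W
f(I, J) = 7 + I (f(I, J) = 2*I - (-7 + I) = 2*I + (7 - I) = 7 + I)
1/f(L, j(1, -10)) = 1/(7 - 33) = 1/(-26) = -1/26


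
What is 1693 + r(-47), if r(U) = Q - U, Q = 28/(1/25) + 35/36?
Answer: 87875/36 ≈ 2441.0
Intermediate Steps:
Q = 25235/36 (Q = 28/(1/25) + 35*(1/36) = 28*25 + 35/36 = 700 + 35/36 = 25235/36 ≈ 700.97)
r(U) = 25235/36 - U
1693 + r(-47) = 1693 + (25235/36 - 1*(-47)) = 1693 + (25235/36 + 47) = 1693 + 26927/36 = 87875/36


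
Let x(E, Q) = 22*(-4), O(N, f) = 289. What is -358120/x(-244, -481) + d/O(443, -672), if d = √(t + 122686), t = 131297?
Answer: 44765/11 + √253983/289 ≈ 4071.3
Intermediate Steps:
x(E, Q) = -88
d = √253983 (d = √(131297 + 122686) = √253983 ≈ 503.97)
-358120/x(-244, -481) + d/O(443, -672) = -358120/(-88) + √253983/289 = -358120*(-1/88) + √253983*(1/289) = 44765/11 + √253983/289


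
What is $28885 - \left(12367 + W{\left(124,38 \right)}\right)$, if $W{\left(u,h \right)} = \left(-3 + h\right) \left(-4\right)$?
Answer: $16658$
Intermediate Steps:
$W{\left(u,h \right)} = 12 - 4 h$
$28885 - \left(12367 + W{\left(124,38 \right)}\right) = 28885 - \left(12379 - 152\right) = 28885 - 12227 = 16658$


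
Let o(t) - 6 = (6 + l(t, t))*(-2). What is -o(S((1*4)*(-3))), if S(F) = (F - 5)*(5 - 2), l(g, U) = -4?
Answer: -2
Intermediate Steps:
S(F) = -15 + 3*F (S(F) = (-5 + F)*3 = -15 + 3*F)
o(t) = 2 (o(t) = 6 + (6 - 4)*(-2) = 6 + 2*(-2) = 6 - 4 = 2)
-o(S((1*4)*(-3))) = -1*2 = -2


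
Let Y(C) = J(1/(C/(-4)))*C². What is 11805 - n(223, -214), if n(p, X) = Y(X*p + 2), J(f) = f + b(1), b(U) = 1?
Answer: -2277377475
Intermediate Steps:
J(f) = 1 + f (J(f) = f + 1 = 1 + f)
Y(C) = C²*(1 - 4/C) (Y(C) = (1 + 1/(C/(-4)))*C² = (1 + 1/(C*(-¼)))*C² = (1 + 1/(-C/4))*C² = (1 - 4/C)*C² = C²*(1 - 4/C))
n(p, X) = (-2 + X*p)*(2 + X*p) (n(p, X) = (X*p + 2)*(-4 + (X*p + 2)) = (2 + X*p)*(-4 + (2 + X*p)) = (2 + X*p)*(-2 + X*p) = (-2 + X*p)*(2 + X*p))
11805 - n(223, -214) = 11805 - (-4 + (-214)²*223²) = 11805 - (-4 + 45796*49729) = 11805 - (-4 + 2277389284) = 11805 - 1*2277389280 = 11805 - 2277389280 = -2277377475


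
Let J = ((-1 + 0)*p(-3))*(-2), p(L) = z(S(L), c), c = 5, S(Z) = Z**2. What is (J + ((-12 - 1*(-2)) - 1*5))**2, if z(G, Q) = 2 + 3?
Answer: 25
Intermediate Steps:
z(G, Q) = 5
p(L) = 5
J = 10 (J = ((-1 + 0)*5)*(-2) = -1*5*(-2) = -5*(-2) = 10)
(J + ((-12 - 1*(-2)) - 1*5))**2 = (10 + ((-12 - 1*(-2)) - 1*5))**2 = (10 + ((-12 + 2) - 5))**2 = (10 + (-10 - 5))**2 = (10 - 15)**2 = (-5)**2 = 25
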